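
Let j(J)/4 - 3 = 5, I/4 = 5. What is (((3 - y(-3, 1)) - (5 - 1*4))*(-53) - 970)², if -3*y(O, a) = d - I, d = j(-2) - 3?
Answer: 1525225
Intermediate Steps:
I = 20 (I = 4*5 = 20)
j(J) = 32 (j(J) = 12 + 4*5 = 12 + 20 = 32)
d = 29 (d = 32 - 3 = 29)
y(O, a) = -3 (y(O, a) = -(29 - 1*20)/3 = -(29 - 20)/3 = -⅓*9 = -3)
(((3 - y(-3, 1)) - (5 - 1*4))*(-53) - 970)² = (((3 - 1*(-3)) - (5 - 1*4))*(-53) - 970)² = (((3 + 3) - (5 - 4))*(-53) - 970)² = ((6 - 1*1)*(-53) - 970)² = ((6 - 1)*(-53) - 970)² = (5*(-53) - 970)² = (-265 - 970)² = (-1235)² = 1525225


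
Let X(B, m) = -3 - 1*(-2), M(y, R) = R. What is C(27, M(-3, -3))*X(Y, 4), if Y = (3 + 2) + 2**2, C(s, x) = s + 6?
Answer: -33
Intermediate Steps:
C(s, x) = 6 + s
Y = 9 (Y = 5 + 4 = 9)
X(B, m) = -1 (X(B, m) = -3 + 2 = -1)
C(27, M(-3, -3))*X(Y, 4) = (6 + 27)*(-1) = 33*(-1) = -33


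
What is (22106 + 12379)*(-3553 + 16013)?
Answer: 429683100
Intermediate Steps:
(22106 + 12379)*(-3553 + 16013) = 34485*12460 = 429683100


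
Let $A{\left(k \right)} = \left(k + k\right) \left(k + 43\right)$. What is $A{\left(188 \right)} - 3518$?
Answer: $83338$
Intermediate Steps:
$A{\left(k \right)} = 2 k \left(43 + k\right)$
$A{\left(188 \right)} - 3518 = 2 \cdot 188 \left(43 + 188\right) - 3518 = 2 \cdot 188 \cdot 231 - 3518 = 86856 - 3518 = 83338$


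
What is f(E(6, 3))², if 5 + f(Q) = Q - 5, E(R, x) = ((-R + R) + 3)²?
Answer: 1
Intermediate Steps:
E(R, x) = 9 (E(R, x) = (0 + 3)² = 3² = 9)
f(Q) = -10 + Q (f(Q) = -5 + (Q - 5) = -5 + (-5 + Q) = -10 + Q)
f(E(6, 3))² = (-10 + 9)² = (-1)² = 1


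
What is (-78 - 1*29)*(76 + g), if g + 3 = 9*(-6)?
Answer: -2033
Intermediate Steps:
g = -57 (g = -3 + 9*(-6) = -3 - 54 = -57)
(-78 - 1*29)*(76 + g) = (-78 - 1*29)*(76 - 57) = (-78 - 29)*19 = -107*19 = -2033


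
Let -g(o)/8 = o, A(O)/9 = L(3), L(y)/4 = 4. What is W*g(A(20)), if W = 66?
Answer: -76032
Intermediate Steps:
L(y) = 16 (L(y) = 4*4 = 16)
A(O) = 144 (A(O) = 9*16 = 144)
g(o) = -8*o
W*g(A(20)) = 66*(-8*144) = 66*(-1152) = -76032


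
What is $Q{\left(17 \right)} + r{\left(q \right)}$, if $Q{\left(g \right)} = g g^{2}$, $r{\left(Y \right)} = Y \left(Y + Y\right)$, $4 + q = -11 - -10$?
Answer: $4963$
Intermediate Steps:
$q = -5$ ($q = -4 - 1 = -5$)
$r{\left(Y \right)} = 2 Y^{2}$ ($r{\left(Y \right)} = Y 2 Y = 2 Y^{2}$)
$Q{\left(g \right)} = g^{3}$
$Q{\left(17 \right)} + r{\left(q \right)} = 17^{3} + 2 \left(-5\right)^{2} = 4913 + 2 \cdot 25 = 4913 + 50 = 4963$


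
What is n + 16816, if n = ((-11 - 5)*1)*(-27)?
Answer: 17248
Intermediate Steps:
n = 432 (n = -16*1*(-27) = -16*(-27) = 432)
n + 16816 = 432 + 16816 = 17248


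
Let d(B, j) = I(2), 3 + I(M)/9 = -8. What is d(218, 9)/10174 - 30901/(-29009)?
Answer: 311514883/295137566 ≈ 1.0555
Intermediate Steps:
I(M) = -99 (I(M) = -27 + 9*(-8) = -27 - 72 = -99)
d(B, j) = -99
d(218, 9)/10174 - 30901/(-29009) = -99/10174 - 30901/(-29009) = -99*1/10174 - 30901*(-1/29009) = -99/10174 + 30901/29009 = 311514883/295137566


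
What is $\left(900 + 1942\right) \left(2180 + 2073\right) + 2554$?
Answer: $12089580$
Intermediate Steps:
$\left(900 + 1942\right) \left(2180 + 2073\right) + 2554 = 2842 \cdot 4253 + 2554 = 12087026 + 2554 = 12089580$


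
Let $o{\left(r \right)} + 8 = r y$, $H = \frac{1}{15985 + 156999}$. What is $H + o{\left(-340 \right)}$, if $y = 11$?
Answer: $- \frac{648344031}{172984} \approx -3748.0$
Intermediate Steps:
$H = \frac{1}{172984} \approx 5.7809 \cdot 10^{-6}$
$o{\left(r \right)} = -8 + 11 r$ ($o{\left(r \right)} = -8 + r 11 = -8 + 11 r$)
$H + o{\left(-340 \right)} = \frac{1}{172984} + \left(-8 + 11 \left(-340\right)\right) = \frac{1}{172984} - 3748 = - \frac{648344031}{172984}$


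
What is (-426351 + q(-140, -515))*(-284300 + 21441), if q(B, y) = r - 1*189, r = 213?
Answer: 112063888893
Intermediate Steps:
q(B, y) = 24 (q(B, y) = 213 - 1*189 = 213 - 189 = 24)
(-426351 + q(-140, -515))*(-284300 + 21441) = (-426351 + 24)*(-284300 + 21441) = -426327*(-262859) = 112063888893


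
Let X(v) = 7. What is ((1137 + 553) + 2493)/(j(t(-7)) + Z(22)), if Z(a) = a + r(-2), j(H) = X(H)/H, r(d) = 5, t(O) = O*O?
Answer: 29281/190 ≈ 154.11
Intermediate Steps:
t(O) = O²
j(H) = 7/H
Z(a) = 5 + a (Z(a) = a + 5 = 5 + a)
((1137 + 553) + 2493)/(j(t(-7)) + Z(22)) = ((1137 + 553) + 2493)/(7/((-7)²) + (5 + 22)) = (1690 + 2493)/(7/49 + 27) = 4183/(7*(1/49) + 27) = 4183/(⅐ + 27) = 4183/(190/7) = 4183*(7/190) = 29281/190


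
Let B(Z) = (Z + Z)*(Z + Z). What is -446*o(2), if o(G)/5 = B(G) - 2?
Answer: -31220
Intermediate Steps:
B(Z) = 4*Z**2 (B(Z) = (2*Z)*(2*Z) = 4*Z**2)
o(G) = -10 + 20*G**2 (o(G) = 5*(4*G**2 - 2) = 5*(-2 + 4*G**2) = -10 + 20*G**2)
-446*o(2) = -446*(-10 + 20*2**2) = -446*(-10 + 20*4) = -446*(-10 + 80) = -446*70 = -31220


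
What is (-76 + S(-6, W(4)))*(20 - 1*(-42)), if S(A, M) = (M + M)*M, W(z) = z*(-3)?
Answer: 13144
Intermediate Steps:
W(z) = -3*z
S(A, M) = 2*M**2 (S(A, M) = (2*M)*M = 2*M**2)
(-76 + S(-6, W(4)))*(20 - 1*(-42)) = (-76 + 2*(-3*4)**2)*(20 - 1*(-42)) = (-76 + 2*(-12)**2)*(20 + 42) = (-76 + 2*144)*62 = (-76 + 288)*62 = 212*62 = 13144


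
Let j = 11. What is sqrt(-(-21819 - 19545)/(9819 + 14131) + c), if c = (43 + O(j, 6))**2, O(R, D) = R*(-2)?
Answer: 3*sqrt(282165967)/2395 ≈ 21.041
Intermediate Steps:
O(R, D) = -2*R
c = 441 (c = (43 - 2*11)**2 = (43 - 22)**2 = 21**2 = 441)
sqrt(-(-21819 - 19545)/(9819 + 14131) + c) = sqrt(-(-21819 - 19545)/(9819 + 14131) + 441) = sqrt(-(-41364)/23950 + 441) = sqrt(-1*(-20682/11975) + 441) = sqrt(20682/11975 + 441) = sqrt(5301657/11975) = 3*sqrt(282165967)/2395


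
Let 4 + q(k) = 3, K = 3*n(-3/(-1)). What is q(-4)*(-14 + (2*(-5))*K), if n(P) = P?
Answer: 104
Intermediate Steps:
K = 9 (K = 3*(-3/(-1)) = 3*(-3*(-1)) = 3*3 = 9)
q(k) = -1 (q(k) = -4 + 3 = -1)
q(-4)*(-14 + (2*(-5))*K) = -(-14 + (2*(-5))*9) = -(-14 - 10*9) = -(-14 - 90) = -1*(-104) = 104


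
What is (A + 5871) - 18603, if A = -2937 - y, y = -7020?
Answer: -8649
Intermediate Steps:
A = 4083 (A = -2937 - 1*(-7020) = -2937 + 7020 = 4083)
(A + 5871) - 18603 = (4083 + 5871) - 18603 = 9954 - 18603 = -8649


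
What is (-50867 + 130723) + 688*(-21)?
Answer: 65408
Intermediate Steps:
(-50867 + 130723) + 688*(-21) = 79856 - 14448 = 65408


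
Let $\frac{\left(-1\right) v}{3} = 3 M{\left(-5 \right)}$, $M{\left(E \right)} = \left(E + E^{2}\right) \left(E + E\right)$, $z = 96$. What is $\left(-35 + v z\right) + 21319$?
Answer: $194084$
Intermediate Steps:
$M{\left(E \right)} = 2 E \left(E + E^{2}\right)$ ($M{\left(E \right)} = \left(E + E^{2}\right) 2 E = 2 E \left(E + E^{2}\right)$)
$v = 1800$ ($v = - 3 \cdot 3 \cdot 2 \left(-5\right)^{2} \left(1 - 5\right) = - 3 \cdot 3 \cdot 2 \cdot 25 \left(-4\right) = - 3 \cdot 3 \left(-200\right) = \left(-3\right) \left(-600\right) = 1800$)
$\left(-35 + v z\right) + 21319 = \left(-35 + 1800 \cdot 96\right) + 21319 = \left(-35 + 172800\right) + 21319 = 172765 + 21319 = 194084$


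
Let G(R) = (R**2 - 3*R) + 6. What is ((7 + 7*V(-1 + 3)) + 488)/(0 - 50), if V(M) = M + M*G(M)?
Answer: -113/10 ≈ -11.300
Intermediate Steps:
G(R) = 6 + R**2 - 3*R
V(M) = M + M*(6 + M**2 - 3*M)
((7 + 7*V(-1 + 3)) + 488)/(0 - 50) = ((7 + 7*((-1 + 3)*(7 + (-1 + 3)**2 - 3*(-1 + 3)))) + 488)/(0 - 50) = ((7 + 7*(2*(7 + 2**2 - 3*2))) + 488)/(-50) = ((7 + 7*(2*(7 + 4 - 6))) + 488)*(-1/50) = ((7 + 7*(2*5)) + 488)*(-1/50) = ((7 + 7*10) + 488)*(-1/50) = ((7 + 70) + 488)*(-1/50) = (77 + 488)*(-1/50) = 565*(-1/50) = -113/10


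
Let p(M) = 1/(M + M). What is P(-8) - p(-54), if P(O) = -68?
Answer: -7343/108 ≈ -67.991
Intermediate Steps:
p(M) = 1/(2*M)
P(-8) - p(-54) = -68 - 1/(2*(-54)) = -68 - (-1)/(2*54) = -68 - 1*(-1/108) = -68 + 1/108 = -7343/108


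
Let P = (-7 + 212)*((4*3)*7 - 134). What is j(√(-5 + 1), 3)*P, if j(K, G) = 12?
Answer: -123000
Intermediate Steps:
P = -10250 (P = 205*(12*7 - 134) = 205*(84 - 134) = 205*(-50) = -10250)
j(√(-5 + 1), 3)*P = 12*(-10250) = -123000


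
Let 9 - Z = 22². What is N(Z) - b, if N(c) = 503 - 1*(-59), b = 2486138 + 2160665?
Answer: -4646241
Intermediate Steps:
b = 4646803
Z = -475 (Z = 9 - 1*22² = 9 - 1*484 = 9 - 484 = -475)
N(c) = 562 (N(c) = 503 + 59 = 562)
N(Z) - b = 562 - 1*4646803 = 562 - 4646803 = -4646241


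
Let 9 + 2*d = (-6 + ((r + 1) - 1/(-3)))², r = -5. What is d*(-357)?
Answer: -45220/3 ≈ -15073.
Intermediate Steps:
d = 380/9 (d = -9/2 + (-6 + ((-5 + 1) - 1/(-3)))²/2 = -9/2 + (-6 + (-4 - 1*(-⅓)))²/2 = -9/2 + (-6 + (-4 + ⅓))²/2 = -9/2 + (-6 - 11/3)²/2 = -9/2 + (-29/3)²/2 = -9/2 + (½)*(841/9) = -9/2 + 841/18 = 380/9 ≈ 42.222)
d*(-357) = (380/9)*(-357) = -45220/3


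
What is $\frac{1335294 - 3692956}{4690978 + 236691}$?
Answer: $- \frac{2357662}{4927669} \approx -0.47845$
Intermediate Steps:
$\frac{1335294 - 3692956}{4690978 + 236691} = - \frac{2357662}{4927669}$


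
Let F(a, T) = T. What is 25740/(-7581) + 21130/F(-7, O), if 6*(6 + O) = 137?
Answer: 319506480/255227 ≈ 1251.9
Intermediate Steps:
O = 101/6 (O = -6 + (⅙)*137 = -6 + 137/6 = 101/6 ≈ 16.833)
25740/(-7581) + 21130/F(-7, O) = 25740/(-7581) + 21130/(101/6) = 25740*(-1/7581) + 21130*(6/101) = -8580/2527 + 126780/101 = 319506480/255227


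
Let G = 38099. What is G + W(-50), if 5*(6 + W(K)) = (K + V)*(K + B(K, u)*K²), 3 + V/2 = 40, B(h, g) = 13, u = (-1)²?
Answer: 193853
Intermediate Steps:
u = 1
V = 74 (V = -6 + 2*40 = -6 + 80 = 74)
W(K) = -6 + (74 + K)*(K + 13*K²)/5 (W(K) = -6 + ((K + 74)*(K + 13*K²))/5 = -6 + ((74 + K)*(K + 13*K²))/5 = -6 + (74 + K)*(K + 13*K²)/5)
G + W(-50) = 38099 + (-6 + (13/5)*(-50)³ + (74/5)*(-50) + (963/5)*(-50)²) = 38099 + (-6 + (13/5)*(-125000) - 740 + (963/5)*2500) = 38099 + (-6 - 325000 - 740 + 481500) = 38099 + 155754 = 193853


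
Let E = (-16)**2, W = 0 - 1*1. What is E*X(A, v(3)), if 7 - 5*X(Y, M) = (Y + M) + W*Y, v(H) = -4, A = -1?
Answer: 2816/5 ≈ 563.20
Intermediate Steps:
W = -1 (W = 0 - 1 = -1)
X(Y, M) = 7/5 - M/5 (X(Y, M) = 7/5 - ((Y + M) - Y)/5 = 7/5 - ((M + Y) - Y)/5 = 7/5 - M/5)
E = 256
E*X(A, v(3)) = 256*(7/5 - 1/5*(-4)) = 256*(7/5 + 4/5) = 256*(11/5) = 2816/5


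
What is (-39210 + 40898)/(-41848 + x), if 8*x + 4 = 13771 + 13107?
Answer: -6752/153955 ≈ -0.043857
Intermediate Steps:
x = 13437/4 (x = -½ + (13771 + 13107)/8 = -½ + (⅛)*26878 = -½ + 13439/4 = 13437/4 ≈ 3359.3)
(-39210 + 40898)/(-41848 + x) = (-39210 + 40898)/(-41848 + 13437/4) = 1688/(-153955/4) = 1688*(-4/153955) = -6752/153955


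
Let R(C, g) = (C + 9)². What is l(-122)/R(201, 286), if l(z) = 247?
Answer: 247/44100 ≈ 0.0056009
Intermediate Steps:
R(C, g) = (9 + C)²
l(-122)/R(201, 286) = 247/((9 + 201)²) = 247/(210²) = 247/44100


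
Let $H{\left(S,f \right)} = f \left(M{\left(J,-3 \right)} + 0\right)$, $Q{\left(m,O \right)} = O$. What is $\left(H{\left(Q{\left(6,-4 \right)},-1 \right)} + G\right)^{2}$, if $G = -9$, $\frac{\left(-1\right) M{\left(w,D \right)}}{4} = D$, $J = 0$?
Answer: $441$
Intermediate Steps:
$M{\left(w,D \right)} = - 4 D$
$H{\left(S,f \right)} = 12 f$ ($H{\left(S,f \right)} = f \left(\left(-4\right) \left(-3\right) + 0\right) = f \left(12 + 0\right) = f 12 = 12 f$)
$\left(H{\left(Q{\left(6,-4 \right)},-1 \right)} + G\right)^{2} = \left(12 \left(-1\right) - 9\right)^{2} = \left(-12 - 9\right)^{2} = \left(-21\right)^{2} = 441$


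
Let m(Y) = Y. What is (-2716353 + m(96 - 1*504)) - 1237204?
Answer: -3953965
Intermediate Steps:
(-2716353 + m(96 - 1*504)) - 1237204 = (-2716353 + (96 - 1*504)) - 1237204 = (-2716353 + (96 - 504)) - 1237204 = (-2716353 - 408) - 1237204 = -2716761 - 1237204 = -3953965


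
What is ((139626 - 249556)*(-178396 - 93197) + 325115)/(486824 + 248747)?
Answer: 29856543605/735571 ≈ 40590.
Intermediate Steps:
((139626 - 249556)*(-178396 - 93197) + 325115)/(486824 + 248747) = (-109930*(-271593) + 325115)/735571 = (29856218490 + 325115)*(1/735571) = 29856543605*(1/735571) = 29856543605/735571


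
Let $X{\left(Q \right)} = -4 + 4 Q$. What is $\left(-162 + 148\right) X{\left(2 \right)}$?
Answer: $-56$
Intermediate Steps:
$\left(-162 + 148\right) X{\left(2 \right)} = \left(-162 + 148\right) \left(-4 + 4 \cdot 2\right) = - 14 \left(-4 + 8\right) = \left(-14\right) 4 = -56$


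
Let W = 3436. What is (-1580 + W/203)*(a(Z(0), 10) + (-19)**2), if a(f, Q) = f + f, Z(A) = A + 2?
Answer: -115815960/203 ≈ -5.7052e+5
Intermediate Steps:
Z(A) = 2 + A
a(f, Q) = 2*f
(-1580 + W/203)*(a(Z(0), 10) + (-19)**2) = (-1580 + 3436/203)*(2*(2 + 0) + (-19)**2) = (-1580 + 3436*(1/203))*(2*2 + 361) = (-1580 + 3436/203)*(4 + 361) = -317304/203*365 = -115815960/203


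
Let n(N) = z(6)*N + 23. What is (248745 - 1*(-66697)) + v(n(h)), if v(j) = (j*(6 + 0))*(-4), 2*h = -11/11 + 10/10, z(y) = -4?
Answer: 314890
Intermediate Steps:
h = 0 (h = (-11/11 + 10/10)/2 = (-11*1/11 + 10*(⅒))/2 = (-1 + 1)/2 = (½)*0 = 0)
n(N) = 23 - 4*N (n(N) = -4*N + 23 = 23 - 4*N)
v(j) = -24*j (v(j) = (j*6)*(-4) = (6*j)*(-4) = -24*j)
(248745 - 1*(-66697)) + v(n(h)) = (248745 - 1*(-66697)) - 24*(23 - 4*0) = (248745 + 66697) - 24*(23 + 0) = 315442 - 24*23 = 315442 - 552 = 314890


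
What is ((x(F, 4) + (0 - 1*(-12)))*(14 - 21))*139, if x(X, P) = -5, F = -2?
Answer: -6811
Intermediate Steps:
((x(F, 4) + (0 - 1*(-12)))*(14 - 21))*139 = ((-5 + (0 - 1*(-12)))*(14 - 21))*139 = ((-5 + (0 + 12))*(-7))*139 = ((-5 + 12)*(-7))*139 = (7*(-7))*139 = -49*139 = -6811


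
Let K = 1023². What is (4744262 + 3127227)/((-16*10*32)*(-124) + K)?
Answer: 253919/54239 ≈ 4.6815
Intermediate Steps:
K = 1046529
(4744262 + 3127227)/((-16*10*32)*(-124) + K) = (4744262 + 3127227)/((-16*10*32)*(-124) + 1046529) = 7871489/(-160*32*(-124) + 1046529) = 7871489/(-5120*(-124) + 1046529) = 7871489/(634880 + 1046529) = 7871489/1681409 = 7871489*(1/1681409) = 253919/54239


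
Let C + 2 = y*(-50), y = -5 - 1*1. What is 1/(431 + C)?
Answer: 1/729 ≈ 0.0013717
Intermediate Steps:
y = -6 (y = -5 - 1 = -6)
C = 298 (C = -2 - 6*(-50) = -2 + 300 = 298)
1/(431 + C) = 1/(431 + 298) = 1/729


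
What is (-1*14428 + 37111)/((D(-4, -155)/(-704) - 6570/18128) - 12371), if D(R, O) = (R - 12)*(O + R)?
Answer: -205598712/112166783 ≈ -1.8330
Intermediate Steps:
D(R, O) = (-12 + R)*(O + R)
(-1*14428 + 37111)/((D(-4, -155)/(-704) - 6570/18128) - 12371) = (-1*14428 + 37111)/((((-4)² - 12*(-155) - 12*(-4) - 155*(-4))/(-704) - 6570/18128) - 12371) = (-14428 + 37111)/(((16 + 1860 + 48 + 620)*(-1/704) - 6570*1/18128) - 12371) = 22683/((2544*(-1/704) - 3285/9064) - 12371) = 22683/((-159/44 - 3285/9064) - 12371) = 22683/(-36039/9064 - 12371) = 22683/(-112166783/9064) = 22683*(-9064/112166783) = -205598712/112166783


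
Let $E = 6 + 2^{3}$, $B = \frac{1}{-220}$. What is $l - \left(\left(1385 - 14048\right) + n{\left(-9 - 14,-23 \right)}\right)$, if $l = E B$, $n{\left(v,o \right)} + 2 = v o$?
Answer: $\frac{1334953}{110} \approx 12136.0$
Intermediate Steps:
$n{\left(v,o \right)} = -2 + o v$ ($n{\left(v,o \right)} = -2 + v o = -2 + o v$)
$B = - \frac{1}{220} \approx -0.0045455$
$E = 14$ ($E = 6 + 8 = 14$)
$l = - \frac{7}{110}$ ($l = 14 \left(- \frac{1}{220}\right) = - \frac{7}{110} \approx -0.063636$)
$l - \left(\left(1385 - 14048\right) + n{\left(-9 - 14,-23 \right)}\right) = - \frac{7}{110} - \left(\left(1385 - 14048\right) - \left(2 + 23 \left(-9 - 14\right)\right)\right) = - \frac{7}{110} - \left(-12663 - \left(2 + 23 \left(-9 - 14\right)\right)\right) = - \frac{7}{110} - \left(-12663 - -527\right) = - \frac{7}{110} - \left(-12663 + \left(-2 + 529\right)\right) = - \frac{7}{110} - \left(-12663 + 527\right) = - \frac{7}{110} - -12136 = - \frac{7}{110} + 12136 = \frac{1334953}{110}$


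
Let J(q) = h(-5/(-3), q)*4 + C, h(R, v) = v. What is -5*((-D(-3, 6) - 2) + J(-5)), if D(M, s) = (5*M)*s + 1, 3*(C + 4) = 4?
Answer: -965/3 ≈ -321.67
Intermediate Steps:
C = -8/3 (C = -4 + (⅓)*4 = -4 + 4/3 = -8/3 ≈ -2.6667)
D(M, s) = 1 + 5*M*s (D(M, s) = 5*M*s + 1 = 1 + 5*M*s)
J(q) = -8/3 + 4*q (J(q) = q*4 - 8/3 = 4*q - 8/3 = -8/3 + 4*q)
-5*((-D(-3, 6) - 2) + J(-5)) = -5*((-(1 + 5*(-3)*6) - 2) + (-8/3 + 4*(-5))) = -5*((-(1 - 90) - 2) + (-8/3 - 20)) = -5*((-1*(-89) - 2) - 68/3) = -5*((89 - 2) - 68/3) = -5*(87 - 68/3) = -5*193/3 = -965/3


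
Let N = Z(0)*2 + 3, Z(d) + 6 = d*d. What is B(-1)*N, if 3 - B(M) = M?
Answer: -36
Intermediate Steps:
B(M) = 3 - M
Z(d) = -6 + d**2 (Z(d) = -6 + d*d = -6 + d**2)
N = -9 (N = (-6 + 0**2)*2 + 3 = (-6 + 0)*2 + 3 = -6*2 + 3 = -12 + 3 = -9)
B(-1)*N = (3 - 1*(-1))*(-9) = (3 + 1)*(-9) = 4*(-9) = -36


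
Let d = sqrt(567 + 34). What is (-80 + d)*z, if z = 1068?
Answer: -85440 + 1068*sqrt(601) ≈ -59258.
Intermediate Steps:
d = sqrt(601) ≈ 24.515
(-80 + d)*z = (-80 + sqrt(601))*1068 = -85440 + 1068*sqrt(601)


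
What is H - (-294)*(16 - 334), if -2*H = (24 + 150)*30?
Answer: -96102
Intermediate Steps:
H = -2610 (H = -(24 + 150)*30/2 = -87*30 = -1/2*5220 = -2610)
H - (-294)*(16 - 334) = -2610 - (-294)*(16 - 334) = -2610 - (-294)*(-318) = -2610 - 1*93492 = -2610 - 93492 = -96102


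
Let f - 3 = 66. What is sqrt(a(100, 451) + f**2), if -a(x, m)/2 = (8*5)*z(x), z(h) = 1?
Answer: sqrt(4681) ≈ 68.418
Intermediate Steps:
f = 69 (f = 3 + 66 = 69)
a(x, m) = -80 (a(x, m) = -2*8*5 = -80)
sqrt(a(100, 451) + f**2) = sqrt(-80 + 69**2) = sqrt(-80 + 4761) = sqrt(4681)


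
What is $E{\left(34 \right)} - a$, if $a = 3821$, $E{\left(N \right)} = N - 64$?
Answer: $-3851$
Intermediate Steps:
$E{\left(N \right)} = -64 + N$
$E{\left(34 \right)} - a = \left(-64 + 34\right) - 3821 = -30 - 3821 = -3851$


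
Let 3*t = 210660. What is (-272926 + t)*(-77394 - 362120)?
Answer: 89092124884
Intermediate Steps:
t = 70220 (t = (⅓)*210660 = 70220)
(-272926 + t)*(-77394 - 362120) = (-272926 + 70220)*(-77394 - 362120) = -202706*(-439514) = 89092124884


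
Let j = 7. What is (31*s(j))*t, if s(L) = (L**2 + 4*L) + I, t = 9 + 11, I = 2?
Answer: 48980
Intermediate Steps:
t = 20
s(L) = 2 + L**2 + 4*L (s(L) = (L**2 + 4*L) + 2 = 2 + L**2 + 4*L)
(31*s(j))*t = (31*(2 + 7**2 + 4*7))*20 = (31*(2 + 49 + 28))*20 = (31*79)*20 = 2449*20 = 48980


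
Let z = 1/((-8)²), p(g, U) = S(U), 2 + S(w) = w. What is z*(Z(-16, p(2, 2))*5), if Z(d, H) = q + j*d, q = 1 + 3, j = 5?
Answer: -95/16 ≈ -5.9375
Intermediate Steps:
S(w) = -2 + w
p(g, U) = -2 + U
q = 4
Z(d, H) = 4 + 5*d
z = 1/64 ≈ 0.015625
z*(Z(-16, p(2, 2))*5) = ((4 + 5*(-16))*5)/64 = ((4 - 80)*5)/64 = (-76*5)/64 = (1/64)*(-380) = -95/16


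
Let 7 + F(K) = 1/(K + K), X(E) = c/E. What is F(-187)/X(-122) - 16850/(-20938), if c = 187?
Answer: 1967130796/366090461 ≈ 5.3733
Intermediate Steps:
X(E) = 187/E
F(K) = -7 + 1/(2*K) (F(K) = -7 + 1/(K + K) = -7 + 1/(2*K))
F(-187)/X(-122) - 16850/(-20938) = (-7 + (½)/(-187))/((187/(-122))) - 16850/(-20938) = (-7 + (½)*(-1/187))/((187*(-1/122))) - 16850*(-1/20938) = (-7 - 1/374)/(-187/122) + 8425/10469 = -2619/374*(-122/187) + 8425/10469 = 159759/34969 + 8425/10469 = 1967130796/366090461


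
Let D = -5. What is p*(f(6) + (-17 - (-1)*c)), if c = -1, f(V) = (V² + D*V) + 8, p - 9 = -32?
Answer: 92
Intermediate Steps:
p = -23 (p = 9 - 32 = -23)
f(V) = 8 + V² - 5*V (f(V) = (V² - 5*V) + 8 = 8 + V² - 5*V)
p*(f(6) + (-17 - (-1)*c)) = -23*((8 + 6² - 5*6) + (-17 - (-1)*(-1))) = -23*((8 + 36 - 30) + (-17 - 1*1)) = -23*(14 + (-17 - 1)) = -23*(14 - 18) = -23*(-4) = 92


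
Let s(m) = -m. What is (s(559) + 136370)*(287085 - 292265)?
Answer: -703500980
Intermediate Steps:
(s(559) + 136370)*(287085 - 292265) = (-1*559 + 136370)*(287085 - 292265) = (-559 + 136370)*(-5180) = 135811*(-5180) = -703500980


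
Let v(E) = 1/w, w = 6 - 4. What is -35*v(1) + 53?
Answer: 71/2 ≈ 35.500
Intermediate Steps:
w = 2
v(E) = ½ (v(E) = 1/2 = ½)
-35*v(1) + 53 = -35*½ + 53 = -35/2 + 53 = 71/2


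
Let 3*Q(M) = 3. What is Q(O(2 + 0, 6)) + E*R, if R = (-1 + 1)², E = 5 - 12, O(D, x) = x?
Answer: 1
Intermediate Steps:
Q(M) = 1 (Q(M) = (⅓)*3 = 1)
E = -7
R = 0 (R = 0² = 0)
Q(O(2 + 0, 6)) + E*R = 1 - 7*0 = 1 + 0 = 1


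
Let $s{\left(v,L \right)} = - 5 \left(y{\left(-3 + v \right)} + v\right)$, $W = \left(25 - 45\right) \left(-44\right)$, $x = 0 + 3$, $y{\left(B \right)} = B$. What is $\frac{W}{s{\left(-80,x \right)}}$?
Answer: $\frac{176}{163} \approx 1.0798$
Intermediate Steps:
$x = 3$
$W = 880$ ($W = \left(-20\right) \left(-44\right) = 880$)
$s{\left(v,L \right)} = 15 - 10 v$ ($s{\left(v,L \right)} = - 5 \left(\left(-3 + v\right) + v\right) = - 5 \left(-3 + 2 v\right) = 15 - 10 v$)
$\frac{W}{s{\left(-80,x \right)}} = \frac{880}{15 - -800} = \frac{880}{15 + 800} = \frac{880}{815} = 880 \cdot \frac{1}{815} = \frac{176}{163}$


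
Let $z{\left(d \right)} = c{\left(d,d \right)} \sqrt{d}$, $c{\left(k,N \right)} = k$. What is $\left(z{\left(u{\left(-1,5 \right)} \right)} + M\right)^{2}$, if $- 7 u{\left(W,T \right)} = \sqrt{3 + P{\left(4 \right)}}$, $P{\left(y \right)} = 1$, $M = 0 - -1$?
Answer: $\frac{335}{343} - \frac{4 i \sqrt{14}}{49} \approx 0.97668 - 0.30544 i$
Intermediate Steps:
$M = 1$ ($M = 0 + 1 = 1$)
$u{\left(W,T \right)} = - \frac{2}{7}$ ($u{\left(W,T \right)} = - \frac{\sqrt{3 + 1}}{7} = - \frac{\sqrt{4}}{7} = \left(- \frac{1}{7}\right) 2 = - \frac{2}{7}$)
$z{\left(d \right)} = d^{\frac{3}{2}}$ ($z{\left(d \right)} = d \sqrt{d} = d^{\frac{3}{2}}$)
$\left(z{\left(u{\left(-1,5 \right)} \right)} + M\right)^{2} = \left(\left(- \frac{2}{7}\right)^{\frac{3}{2}} + 1\right)^{2} = \left(- \frac{2 i \sqrt{14}}{49} + 1\right)^{2} = \left(1 - \frac{2 i \sqrt{14}}{49}\right)^{2}$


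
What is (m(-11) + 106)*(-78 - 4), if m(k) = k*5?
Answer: -4182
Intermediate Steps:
m(k) = 5*k
(m(-11) + 106)*(-78 - 4) = (5*(-11) + 106)*(-78 - 4) = (-55 + 106)*(-82) = 51*(-82) = -4182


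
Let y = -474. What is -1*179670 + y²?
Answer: 45006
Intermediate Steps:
-1*179670 + y² = -1*179670 + (-474)² = -179670 + 224676 = 45006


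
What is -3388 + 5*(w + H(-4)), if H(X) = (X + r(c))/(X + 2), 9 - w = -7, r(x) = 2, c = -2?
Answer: -3303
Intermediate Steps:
w = 16 (w = 9 - 1*(-7) = 9 + 7 = 16)
H(X) = 1 (H(X) = (X + 2)/(X + 2) = (2 + X)/(2 + X) = 1)
-3388 + 5*(w + H(-4)) = -3388 + 5*(16 + 1) = -3388 + 5*17 = -3388 + 85 = -3303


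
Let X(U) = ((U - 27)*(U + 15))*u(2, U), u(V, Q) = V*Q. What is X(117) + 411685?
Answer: 3191605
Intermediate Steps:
u(V, Q) = Q*V
X(U) = 2*U*(-27 + U)*(15 + U) (X(U) = ((U - 27)*(U + 15))*(U*2) = ((-27 + U)*(15 + U))*(2*U) = 2*U*(-27 + U)*(15 + U))
X(117) + 411685 = 2*117*(-405 + 117² - 12*117) + 411685 = 2*117*(-405 + 13689 - 1404) + 411685 = 2*117*11880 + 411685 = 2779920 + 411685 = 3191605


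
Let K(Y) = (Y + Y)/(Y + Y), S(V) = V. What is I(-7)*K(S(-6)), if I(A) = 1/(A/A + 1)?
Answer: 1/2 ≈ 0.50000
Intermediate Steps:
K(Y) = 1 (K(Y) = (2*Y)/((2*Y)) = (2*Y)*(1/(2*Y)) = 1)
I(A) = 1/2 (I(A) = 1/(1 + 1) = 1/2)
I(-7)*K(S(-6)) = (1/2)*1 = 1/2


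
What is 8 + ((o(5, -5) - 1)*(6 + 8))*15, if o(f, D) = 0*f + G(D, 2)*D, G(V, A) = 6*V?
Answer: 31298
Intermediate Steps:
o(f, D) = 6*D**2 (o(f, D) = 0*f + (6*D)*D = 0 + 6*D**2 = 6*D**2)
8 + ((o(5, -5) - 1)*(6 + 8))*15 = 8 + ((6*(-5)**2 - 1)*(6 + 8))*15 = 8 + ((6*25 - 1)*14)*15 = 8 + ((150 - 1)*14)*15 = 8 + (149*14)*15 = 8 + 2086*15 = 8 + 31290 = 31298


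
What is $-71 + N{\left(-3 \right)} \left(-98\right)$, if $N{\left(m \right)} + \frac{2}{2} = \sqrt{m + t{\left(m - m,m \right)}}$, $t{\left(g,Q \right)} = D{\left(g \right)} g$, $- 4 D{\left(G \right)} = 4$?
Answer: $27 - 98 i \sqrt{3} \approx 27.0 - 169.74 i$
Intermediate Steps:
$D{\left(G \right)} = -1$ ($D{\left(G \right)} = \left(- \frac{1}{4}\right) 4 = -1$)
$t{\left(g,Q \right)} = - g$
$N{\left(m \right)} = -1 + \sqrt{m}$ ($N{\left(m \right)} = -1 + \sqrt{m - \left(m - m\right)} = -1 + \sqrt{m - 0} = -1 + \sqrt{m + 0} = -1 + \sqrt{m}$)
$-71 + N{\left(-3 \right)} \left(-98\right) = -71 + \left(-1 + \sqrt{-3}\right) \left(-98\right) = -71 + \left(-1 + i \sqrt{3}\right) \left(-98\right) = -71 + \left(98 - 98 i \sqrt{3}\right) = 27 - 98 i \sqrt{3}$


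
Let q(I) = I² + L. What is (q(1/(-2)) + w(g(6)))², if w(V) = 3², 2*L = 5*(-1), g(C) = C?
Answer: 729/16 ≈ 45.563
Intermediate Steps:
L = -5/2 (L = (5*(-1))/2 = (½)*(-5) = -5/2 ≈ -2.5000)
w(V) = 9
q(I) = -5/2 + I² (q(I) = I² - 5/2 = -5/2 + I²)
(q(1/(-2)) + w(g(6)))² = ((-5/2 + (1/(-2))²) + 9)² = ((-5/2 + (-½)²) + 9)² = ((-5/2 + ¼) + 9)² = (-9/4 + 9)² = (27/4)² = 729/16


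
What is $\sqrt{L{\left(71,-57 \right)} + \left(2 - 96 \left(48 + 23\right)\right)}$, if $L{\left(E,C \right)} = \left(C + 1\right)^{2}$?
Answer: $i \sqrt{3678} \approx 60.646 i$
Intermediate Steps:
$L{\left(E,C \right)} = \left(1 + C\right)^{2}$
$\sqrt{L{\left(71,-57 \right)} + \left(2 - 96 \left(48 + 23\right)\right)} = \sqrt{\left(1 - 57\right)^{2} + \left(2 - 96 \left(48 + 23\right)\right)} = \sqrt{\left(-56\right)^{2} + \left(2 - 6816\right)} = \sqrt{3136 + \left(2 - 6816\right)} = \sqrt{3136 - 6814} = \sqrt{-3678} = i \sqrt{3678}$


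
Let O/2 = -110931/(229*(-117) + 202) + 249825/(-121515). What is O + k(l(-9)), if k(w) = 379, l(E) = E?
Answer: 82553346741/215413691 ≈ 383.23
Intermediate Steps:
O = 911557852/215413691 (O = 2*(-110931/(229*(-117) + 202) + 249825/(-121515)) = 2*(-110931/(-26793 + 202) + 249825*(-1/121515)) = 2*(-110931/(-26591) - 16655/8101) = 2*(-110931*(-1/26591) - 16655/8101) = 2*(110931/26591 - 16655/8101) = 2*(455778926/215413691) = 911557852/215413691 ≈ 4.2317)
O + k(l(-9)) = 911557852/215413691 + 379 = 82553346741/215413691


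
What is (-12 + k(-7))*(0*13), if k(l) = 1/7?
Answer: 0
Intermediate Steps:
k(l) = 1/7
(-12 + k(-7))*(0*13) = (-12 + 1/7)*(0*13) = -83/7*0 = 0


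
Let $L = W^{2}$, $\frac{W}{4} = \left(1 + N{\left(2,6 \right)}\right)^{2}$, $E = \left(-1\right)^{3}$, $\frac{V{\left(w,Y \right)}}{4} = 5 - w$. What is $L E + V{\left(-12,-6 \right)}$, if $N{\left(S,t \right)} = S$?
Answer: $-1228$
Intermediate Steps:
$V{\left(w,Y \right)} = 20 - 4 w$ ($V{\left(w,Y \right)} = 4 \left(5 - w\right) = 20 - 4 w$)
$E = -1$
$W = 36$ ($W = 4 \left(1 + 2\right)^{2} = 4 \cdot 3^{2} = 4 \cdot 9 = 36$)
$L = 1296$ ($L = 36^{2} = 1296$)
$L E + V{\left(-12,-6 \right)} = 1296 \left(-1\right) + \left(20 - -48\right) = -1296 + \left(20 + 48\right) = -1296 + 68 = -1228$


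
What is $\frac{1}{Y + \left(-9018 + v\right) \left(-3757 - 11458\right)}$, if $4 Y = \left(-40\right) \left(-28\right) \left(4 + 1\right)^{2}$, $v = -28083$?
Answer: $\frac{1}{564498715} \approx 1.7715 \cdot 10^{-9}$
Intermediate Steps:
$Y = 7000$ ($Y = \frac{\left(-40\right) \left(-28\right) \left(4 + 1\right)^{2}}{4} = \frac{1120 \cdot 5^{2}}{4} = \frac{1120 \cdot 25}{4} = \frac{1}{4} \cdot 28000 = 7000$)
$\frac{1}{Y + \left(-9018 + v\right) \left(-3757 - 11458\right)} = \frac{1}{7000 + \left(-9018 - 28083\right) \left(-3757 - 11458\right)} = \frac{1}{7000 - -564491715} = \frac{1}{7000 + 564491715} = \frac{1}{564498715}$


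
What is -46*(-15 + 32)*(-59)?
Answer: 46138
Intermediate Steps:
-46*(-15 + 32)*(-59) = -46*17*(-59) = -782*(-59) = 46138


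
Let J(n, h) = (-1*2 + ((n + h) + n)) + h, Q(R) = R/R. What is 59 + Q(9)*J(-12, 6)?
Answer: 45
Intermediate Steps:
Q(R) = 1
J(n, h) = -2 + 2*h + 2*n (J(n, h) = (-2 + ((h + n) + n)) + h = (-2 + (h + 2*n)) + h = (-2 + h + 2*n) + h = -2 + 2*h + 2*n)
59 + Q(9)*J(-12, 6) = 59 + 1*(-2 + 2*6 + 2*(-12)) = 59 + 1*(-2 + 12 - 24) = 59 + 1*(-14) = 59 - 14 = 45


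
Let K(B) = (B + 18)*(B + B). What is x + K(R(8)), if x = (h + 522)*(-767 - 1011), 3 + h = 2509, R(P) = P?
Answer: -5383368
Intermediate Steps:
h = 2506 (h = -3 + 2509 = 2506)
K(B) = 2*B*(18 + B) (K(B) = (18 + B)*(2*B) = 2*B*(18 + B))
x = -5383784 (x = (2506 + 522)*(-767 - 1011) = 3028*(-1778) = -5383784)
x + K(R(8)) = -5383784 + 2*8*(18 + 8) = -5383784 + 2*8*26 = -5383784 + 416 = -5383368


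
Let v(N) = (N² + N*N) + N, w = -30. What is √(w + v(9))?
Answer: √141 ≈ 11.874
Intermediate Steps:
v(N) = N + 2*N² (v(N) = (N² + N²) + N = 2*N² + N = N + 2*N²)
√(w + v(9)) = √(-30 + 9*(1 + 2*9)) = √(-30 + 9*(1 + 18)) = √(-30 + 9*19) = √(-30 + 171) = √141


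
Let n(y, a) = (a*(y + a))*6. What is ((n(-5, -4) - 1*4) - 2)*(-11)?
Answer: -2310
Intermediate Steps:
n(y, a) = 6*a*(a + y) (n(y, a) = (a*(a + y))*6 = 6*a*(a + y))
((n(-5, -4) - 1*4) - 2)*(-11) = ((6*(-4)*(-4 - 5) - 1*4) - 2)*(-11) = ((6*(-4)*(-9) - 4) - 2)*(-11) = ((216 - 4) - 2)*(-11) = (212 - 2)*(-11) = 210*(-11) = -2310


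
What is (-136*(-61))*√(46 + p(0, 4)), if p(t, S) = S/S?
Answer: 8296*√47 ≈ 56875.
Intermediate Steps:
p(t, S) = 1
(-136*(-61))*√(46 + p(0, 4)) = (-136*(-61))*√(46 + 1) = 8296*√47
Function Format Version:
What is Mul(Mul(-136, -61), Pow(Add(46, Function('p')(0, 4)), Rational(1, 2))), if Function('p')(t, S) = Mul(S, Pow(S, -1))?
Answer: Mul(8296, Pow(47, Rational(1, 2))) ≈ 56875.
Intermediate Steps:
Function('p')(t, S) = 1
Mul(Mul(-136, -61), Pow(Add(46, Function('p')(0, 4)), Rational(1, 2))) = Mul(Mul(-136, -61), Pow(Add(46, 1), Rational(1, 2))) = Mul(8296, Pow(47, Rational(1, 2)))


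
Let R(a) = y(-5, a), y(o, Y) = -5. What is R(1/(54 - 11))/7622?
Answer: -5/7622 ≈ -0.00065600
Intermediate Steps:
R(a) = -5
R(1/(54 - 11))/7622 = -5/7622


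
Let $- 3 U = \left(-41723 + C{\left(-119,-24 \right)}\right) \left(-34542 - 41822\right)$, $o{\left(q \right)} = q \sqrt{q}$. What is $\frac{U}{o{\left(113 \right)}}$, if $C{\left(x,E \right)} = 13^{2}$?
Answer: $- \frac{3173229656 \sqrt{113}}{38307} \approx -8.8057 \cdot 10^{5}$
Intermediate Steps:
$o{\left(q \right)} = q^{\frac{3}{2}}$
$C{\left(x,E \right)} = 169$
$U = - \frac{3173229656}{3}$ ($U = - \frac{\left(-41723 + 169\right) \left(-34542 - 41822\right)}{3} = - \frac{\left(-41554\right) \left(-76364\right)}{3} = \left(- \frac{1}{3}\right) 3173229656 = - \frac{3173229656}{3} \approx -1.0577 \cdot 10^{9}$)
$\frac{U}{o{\left(113 \right)}} = - \frac{3173229656}{3 \cdot 113^{\frac{3}{2}}} = - \frac{3173229656}{3 \cdot 113 \sqrt{113}} = - \frac{3173229656 \frac{\sqrt{113}}{12769}}{3} = - \frac{3173229656 \sqrt{113}}{38307}$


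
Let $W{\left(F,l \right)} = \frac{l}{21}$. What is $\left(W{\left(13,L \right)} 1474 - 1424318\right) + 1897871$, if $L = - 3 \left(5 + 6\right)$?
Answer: $\frac{3298657}{7} \approx 4.7124 \cdot 10^{5}$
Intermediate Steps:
$L = -33$ ($L = \left(-3\right) 11 = -33$)
$W{\left(F,l \right)} = \frac{l}{21}$ ($W{\left(F,l \right)} = l \frac{1}{21} = \frac{l}{21}$)
$\left(W{\left(13,L \right)} 1474 - 1424318\right) + 1897871 = \left(\frac{1}{21} \left(-33\right) 1474 - 1424318\right) + 1897871 = \left(\left(- \frac{11}{7}\right) 1474 - 1424318\right) + 1897871 = \left(- \frac{16214}{7} - 1424318\right) + 1897871 = - \frac{9986440}{7} + 1897871 = \frac{3298657}{7}$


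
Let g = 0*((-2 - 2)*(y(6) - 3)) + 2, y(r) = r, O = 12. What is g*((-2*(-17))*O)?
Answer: 816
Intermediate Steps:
g = 2 (g = 0*((-2 - 2)*(6 - 3)) + 2 = 0*(-4*3) + 2 = 0*(-12) + 2 = 0 + 2 = 2)
g*((-2*(-17))*O) = 2*(-2*(-17)*12) = 2*(34*12) = 2*408 = 816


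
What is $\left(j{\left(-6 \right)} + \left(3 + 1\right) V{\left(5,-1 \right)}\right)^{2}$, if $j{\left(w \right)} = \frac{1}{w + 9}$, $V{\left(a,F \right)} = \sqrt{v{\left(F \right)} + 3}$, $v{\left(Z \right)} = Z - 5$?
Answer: $- \frac{431}{9} + \frac{8 i \sqrt{3}}{3} \approx -47.889 + 4.6188 i$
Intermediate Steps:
$v{\left(Z \right)} = -5 + Z$
$V{\left(a,F \right)} = \sqrt{-2 + F}$ ($V{\left(a,F \right)} = \sqrt{\left(-5 + F\right) + 3} = \sqrt{-2 + F}$)
$j{\left(w \right)} = \frac{1}{9 + w}$
$\left(j{\left(-6 \right)} + \left(3 + 1\right) V{\left(5,-1 \right)}\right)^{2} = \left(\frac{1}{9 - 6} + \left(3 + 1\right) \sqrt{-2 - 1}\right)^{2} = \left(\frac{1}{3} + 4 \sqrt{-3}\right)^{2} = \left(\frac{1}{3} + 4 i \sqrt{3}\right)^{2}$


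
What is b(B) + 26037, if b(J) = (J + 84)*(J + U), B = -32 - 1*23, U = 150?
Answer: 28792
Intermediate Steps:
B = -55 (B = -32 - 23 = -55)
b(J) = (84 + J)*(150 + J) (b(J) = (J + 84)*(J + 150) = (84 + J)*(150 + J))
b(B) + 26037 = (12600 + (-55)² + 234*(-55)) + 26037 = (12600 + 3025 - 12870) + 26037 = 2755 + 26037 = 28792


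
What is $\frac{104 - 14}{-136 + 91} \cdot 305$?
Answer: $-610$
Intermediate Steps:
$\frac{104 - 14}{-136 + 91} \cdot 305 = \frac{90}{-45} \cdot 305 = 90 \left(- \frac{1}{45}\right) 305 = \left(-2\right) 305 = -610$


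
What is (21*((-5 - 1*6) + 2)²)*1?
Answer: 1701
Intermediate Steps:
(21*((-5 - 1*6) + 2)²)*1 = (21*((-5 - 6) + 2)²)*1 = (21*(-11 + 2)²)*1 = (21*(-9)²)*1 = (21*81)*1 = 1701*1 = 1701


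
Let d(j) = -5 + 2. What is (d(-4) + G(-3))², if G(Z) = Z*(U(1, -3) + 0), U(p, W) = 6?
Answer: 441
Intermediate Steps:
d(j) = -3
G(Z) = 6*Z (G(Z) = Z*(6 + 0) = Z*6 = 6*Z)
(d(-4) + G(-3))² = (-3 + 6*(-3))² = (-3 - 18)² = (-21)² = 441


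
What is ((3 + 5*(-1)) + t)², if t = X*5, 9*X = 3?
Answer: ⅑ ≈ 0.11111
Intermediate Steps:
X = ⅓ (X = (⅑)*3 = ⅓ ≈ 0.33333)
t = 5/3 (t = (⅓)*5 = 5/3 ≈ 1.6667)
((3 + 5*(-1)) + t)² = ((3 + 5*(-1)) + 5/3)² = ((3 - 5) + 5/3)² = (-2 + 5/3)² = (-⅓)² = ⅑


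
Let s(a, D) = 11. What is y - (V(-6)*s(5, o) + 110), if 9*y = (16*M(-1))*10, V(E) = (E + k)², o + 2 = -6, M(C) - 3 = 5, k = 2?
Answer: -1294/9 ≈ -143.78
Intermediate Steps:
M(C) = 8 (M(C) = 3 + 5 = 8)
o = -8 (o = -2 - 6 = -8)
V(E) = (2 + E)² (V(E) = (E + 2)² = (2 + E)²)
y = 1280/9 (y = ((16*8)*10)/9 = (128*10)/9 = (⅑)*1280 = 1280/9 ≈ 142.22)
y - (V(-6)*s(5, o) + 110) = 1280/9 - ((2 - 6)²*11 + 110) = 1280/9 - ((-4)²*11 + 110) = 1280/9 - (16*11 + 110) = 1280/9 - (176 + 110) = 1280/9 - 1*286 = 1280/9 - 286 = -1294/9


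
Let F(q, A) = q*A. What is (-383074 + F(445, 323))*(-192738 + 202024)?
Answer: -2222501954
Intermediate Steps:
F(q, A) = A*q
(-383074 + F(445, 323))*(-192738 + 202024) = (-383074 + 323*445)*(-192738 + 202024) = (-383074 + 143735)*9286 = -239339*9286 = -2222501954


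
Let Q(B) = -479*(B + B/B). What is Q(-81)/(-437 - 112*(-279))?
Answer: 38320/30811 ≈ 1.2437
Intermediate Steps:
Q(B) = -479 - 479*B (Q(B) = -479*(B + 1) = -479*(1 + B) = -479 - 479*B)
Q(-81)/(-437 - 112*(-279)) = (-479 - 479*(-81))/(-437 - 112*(-279)) = (-479 + 38799)/(-437 + 31248) = 38320/30811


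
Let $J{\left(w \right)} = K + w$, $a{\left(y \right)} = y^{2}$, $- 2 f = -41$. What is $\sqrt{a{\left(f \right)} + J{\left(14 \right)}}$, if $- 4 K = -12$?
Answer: $\frac{\sqrt{1749}}{2} \approx 20.911$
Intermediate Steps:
$K = 3$ ($K = \left(- \frac{1}{4}\right) \left(-12\right) = 3$)
$f = \frac{41}{2}$ ($f = \left(- \frac{1}{2}\right) \left(-41\right) = \frac{41}{2} \approx 20.5$)
$J{\left(w \right)} = 3 + w$
$\sqrt{a{\left(f \right)} + J{\left(14 \right)}} = \sqrt{\left(\frac{41}{2}\right)^{2} + \left(3 + 14\right)} = \sqrt{\frac{1681}{4} + 17} = \sqrt{\frac{1749}{4}} = \frac{\sqrt{1749}}{2}$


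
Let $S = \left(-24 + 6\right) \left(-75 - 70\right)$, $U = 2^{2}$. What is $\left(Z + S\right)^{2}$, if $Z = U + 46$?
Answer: $7075600$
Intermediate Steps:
$U = 4$
$S = 2610$ ($S = \left(-18\right) \left(-145\right) = 2610$)
$Z = 50$ ($Z = 4 + 46 = 50$)
$\left(Z + S\right)^{2} = \left(50 + 2610\right)^{2} = 2660^{2} = 7075600$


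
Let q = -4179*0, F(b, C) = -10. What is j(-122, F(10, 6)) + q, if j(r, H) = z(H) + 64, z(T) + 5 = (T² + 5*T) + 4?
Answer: 113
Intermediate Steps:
z(T) = -1 + T² + 5*T (z(T) = -5 + ((T² + 5*T) + 4) = -5 + (4 + T² + 5*T) = -1 + T² + 5*T)
j(r, H) = 63 + H² + 5*H (j(r, H) = (-1 + H² + 5*H) + 64 = 63 + H² + 5*H)
q = 0
j(-122, F(10, 6)) + q = (63 + (-10)² + 5*(-10)) + 0 = (63 + 100 - 50) + 0 = 113 + 0 = 113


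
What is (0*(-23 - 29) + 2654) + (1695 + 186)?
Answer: 4535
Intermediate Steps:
(0*(-23 - 29) + 2654) + (1695 + 186) = (0*(-52) + 2654) + 1881 = (0 + 2654) + 1881 = 2654 + 1881 = 4535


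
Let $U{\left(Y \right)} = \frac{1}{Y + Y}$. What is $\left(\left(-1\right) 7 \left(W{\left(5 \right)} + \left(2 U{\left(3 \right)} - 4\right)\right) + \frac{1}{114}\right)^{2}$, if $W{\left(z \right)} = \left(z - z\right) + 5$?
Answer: $\frac{1129969}{12996} \approx 86.947$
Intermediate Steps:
$U{\left(Y \right)} = \frac{1}{2 Y}$
$W{\left(z \right)} = 5$ ($W{\left(z \right)} = 0 + 5 = 5$)
$\left(\left(-1\right) 7 \left(W{\left(5 \right)} + \left(2 U{\left(3 \right)} - 4\right)\right) + \frac{1}{114}\right)^{2} = \left(\left(-1\right) 7 \left(5 - \left(4 - 2 \frac{1}{2 \cdot 3}\right)\right) + \frac{1}{114}\right)^{2} = \left(- 7 \left(5 - \left(4 - 2 \cdot \frac{1}{2} \cdot \frac{1}{3}\right)\right) + \frac{1}{114}\right)^{2} = \left(- 7 \left(5 + \left(2 \cdot \frac{1}{6} - 4\right)\right) + \frac{1}{114}\right)^{2} = \left(- 7 \left(5 + \left(\frac{1}{3} - 4\right)\right) + \frac{1}{114}\right)^{2} = \left(- 7 \left(5 - \frac{11}{3}\right) + \frac{1}{114}\right)^{2} = \left(\left(-7\right) \frac{4}{3} + \frac{1}{114}\right)^{2} = \left(- \frac{28}{3} + \frac{1}{114}\right)^{2} = \left(- \frac{1063}{114}\right)^{2} = \frac{1129969}{12996}$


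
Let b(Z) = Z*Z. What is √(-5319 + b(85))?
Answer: √1906 ≈ 43.658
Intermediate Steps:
b(Z) = Z²
√(-5319 + b(85)) = √(-5319 + 85²) = √(-5319 + 7225) = √1906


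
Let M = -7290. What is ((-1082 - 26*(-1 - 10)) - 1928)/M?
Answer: 454/1215 ≈ 0.37366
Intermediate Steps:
((-1082 - 26*(-1 - 10)) - 1928)/M = ((-1082 - 26*(-1 - 10)) - 1928)/(-7290) = ((-1082 - 26*(-11)) - 1928)*(-1/7290) = ((-1082 + 286) - 1928)*(-1/7290) = (-796 - 1928)*(-1/7290) = -2724*(-1/7290) = 454/1215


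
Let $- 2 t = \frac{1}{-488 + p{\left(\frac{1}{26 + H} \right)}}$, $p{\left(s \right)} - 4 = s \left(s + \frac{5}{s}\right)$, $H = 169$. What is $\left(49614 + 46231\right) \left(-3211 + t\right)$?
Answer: $- \frac{11210999522322535}{36427948} \approx -3.0776 \cdot 10^{8}$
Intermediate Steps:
$p{\left(s \right)} = 4 + s \left(s + \frac{5}{s}\right)$
$t = \frac{38025}{36427948}$ ($t = - \frac{1}{2 \left(-488 + \left(9 + \left(\frac{1}{26 + 169}\right)^{2}\right)\right)} = - \frac{1}{2 \left(-488 + \left(9 + \left(\frac{1}{195}\right)^{2}\right)\right)} = - \frac{1}{2 \left(-488 + \left(9 + \frac{1}{38025}\right)\right)} = - \frac{1}{2 \left(-488 + \frac{342226}{38025}\right)} = - \frac{1}{2 \left(- \frac{18213974}{38025}\right)} = \left(- \frac{1}{2}\right) \left(- \frac{38025}{18213974}\right) = \frac{38025}{36427948} \approx 0.0010438$)
$\left(49614 + 46231\right) \left(-3211 + t\right) = \left(49614 + 46231\right) \left(-3211 + \frac{38025}{36427948}\right) = 95845 \left(- \frac{116970103003}{36427948}\right) = - \frac{11210999522322535}{36427948}$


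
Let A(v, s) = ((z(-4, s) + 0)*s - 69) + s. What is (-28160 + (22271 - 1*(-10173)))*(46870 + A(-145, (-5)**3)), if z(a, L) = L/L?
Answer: 199424484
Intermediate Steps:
z(a, L) = 1
A(v, s) = -69 + 2*s (A(v, s) = ((1 + 0)*s - 69) + s = (1*s - 69) + s = (s - 69) + s = (-69 + s) + s = -69 + 2*s)
(-28160 + (22271 - 1*(-10173)))*(46870 + A(-145, (-5)**3)) = (-28160 + (22271 - 1*(-10173)))*(46870 + (-69 + 2*(-5)**3)) = (-28160 + (22271 + 10173))*(46870 + (-69 + 2*(-125))) = (-28160 + 32444)*(46870 + (-69 - 250)) = 4284*(46870 - 319) = 4284*46551 = 199424484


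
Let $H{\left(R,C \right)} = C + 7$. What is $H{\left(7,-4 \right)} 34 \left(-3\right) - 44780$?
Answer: $-45086$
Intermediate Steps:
$H{\left(R,C \right)} = 7 + C$
$H{\left(7,-4 \right)} 34 \left(-3\right) - 44780 = \left(7 - 4\right) 34 \left(-3\right) - 44780 = 3 \cdot 34 \left(-3\right) - 44780 = 102 \left(-3\right) - 44780 = -306 - 44780 = -45086$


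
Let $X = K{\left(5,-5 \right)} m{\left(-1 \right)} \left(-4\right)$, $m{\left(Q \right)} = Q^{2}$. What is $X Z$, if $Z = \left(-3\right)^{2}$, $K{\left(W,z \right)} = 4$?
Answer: $-144$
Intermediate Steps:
$Z = 9$
$X = -16$ ($X = 4 \left(-1\right)^{2} \left(-4\right) = 4 \cdot 1 \left(-4\right) = 4 \left(-4\right) = -16$)
$X Z = \left(-16\right) 9 = -144$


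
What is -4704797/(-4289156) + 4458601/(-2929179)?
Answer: -5342442659093/12563705682924 ≈ -0.42523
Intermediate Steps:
-4704797/(-4289156) + 4458601/(-2929179) = -4704797*(-1/4289156) + 4458601*(-1/2929179) = 4704797/4289156 - 4458601/2929179 = -5342442659093/12563705682924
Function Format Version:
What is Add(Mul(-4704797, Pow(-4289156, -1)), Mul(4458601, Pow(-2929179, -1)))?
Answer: Rational(-5342442659093, 12563705682924) ≈ -0.42523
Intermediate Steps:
Add(Mul(-4704797, Pow(-4289156, -1)), Mul(4458601, Pow(-2929179, -1))) = Add(Mul(-4704797, Rational(-1, 4289156)), Mul(4458601, Rational(-1, 2929179))) = Add(Rational(4704797, 4289156), Rational(-4458601, 2929179)) = Rational(-5342442659093, 12563705682924)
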